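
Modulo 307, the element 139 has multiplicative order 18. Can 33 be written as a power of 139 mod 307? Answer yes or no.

⟨139⟩ has order 18; its elements mod 307 are {1, 17, 18, 20, 33, 46, 53, 93, 139, 168, 214, 254, 261, 274, 287, 289, 290, 306}.
33 is in this set.

yes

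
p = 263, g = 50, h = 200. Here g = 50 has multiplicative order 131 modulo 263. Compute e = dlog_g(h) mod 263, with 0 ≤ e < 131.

Baby-step giant-step with m = ceil(sqrt(131)) = 12.
Baby table (50^j mod 263 for j=0..11):
  0:1  1:50  2:133  3:75  4:68  5:244  6:102  7:103
  8:153  9:23  10:98  11:166
Giant step factor: 50^(-12) ≡ 34 (mod 263).
Scan 200·34^i mod 263 for i = 0, 1, …:
  i=0: 200   i=1: 225   i=2: 23
Match at i=2, j=9: e = 2·12 + 9 = 33.

33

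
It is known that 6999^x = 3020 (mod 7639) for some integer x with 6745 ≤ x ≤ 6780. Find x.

6780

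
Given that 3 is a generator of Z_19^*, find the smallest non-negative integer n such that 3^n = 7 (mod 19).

6

Successive powers of 3 modulo 19:
  3^0=1  3^1=3  3^2=9  3^3=8  3^4=5  3^5=15
  3^6=7
So 3^6 ≡ 7 (mod 19), giving n = 6.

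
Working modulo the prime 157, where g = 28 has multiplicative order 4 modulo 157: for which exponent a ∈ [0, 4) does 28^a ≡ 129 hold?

3

Successive powers of 28 modulo 157:
  28^0=1  28^1=28  28^2=156  28^3=129
So 28^3 ≡ 129 (mod 157), giving a = 3.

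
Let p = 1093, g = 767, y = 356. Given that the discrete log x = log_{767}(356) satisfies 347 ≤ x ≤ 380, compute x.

368

Compute 767^347 mod 1093 = 789, then multiply by 767 repeatedly:
  767^347=789  767^348=734  767^349=83  767^350=267  767^351=398
  767^352=319  767^353=934  767^354=463  767^355=989  767^356=21
  767^357=805  767^358=983  767^359=884  767^360=368  767^361=262
  767^362=935  767^363=137  767^364=151  767^365=1052  767^366=250
  767^367=475  767^368=356
Found 356 at exponent 368.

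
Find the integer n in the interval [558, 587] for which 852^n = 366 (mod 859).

Compute 852^558 mod 859 = 366, then multiply by 852 repeatedly:
  852^558=366
Found 366 at exponent 558.

558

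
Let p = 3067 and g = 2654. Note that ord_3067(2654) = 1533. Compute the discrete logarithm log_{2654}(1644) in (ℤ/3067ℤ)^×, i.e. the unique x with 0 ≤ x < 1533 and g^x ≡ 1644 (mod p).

Baby-step giant-step with m = ceil(sqrt(1533)) = 40.
Baby table (2654^j mod 3067 for j=0..39):
  0:1  1:2654  2:1884  3:926  4:937  5:2528  6:1783  7:2768
  8:807  9:1012  10:2223  11:2001  12:1677  13:541  14:458  15:1000
  16:1045  17:862  18:2833  19:1565  20:792  21:1073  22:1566  23:379
  24:2957  25:2492  26:1316  27:2418  28:1208  29:1017  30:158  31:2220
  32:173  33:2159  34:830  35:714  36:2617  37:1830  38:1759  39:412
Giant step factor: 2654^(-40) ≡ 1693 (mod 3067).
Scan 1644·1693^i mod 3067 for i = 0, 1, …:
  i=0: 1644   i=1: 1523   i=2: 2159
Match at i=2, j=33: x = 2·40 + 33 = 113.

113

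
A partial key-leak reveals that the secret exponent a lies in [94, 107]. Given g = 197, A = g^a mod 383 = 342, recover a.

Compute 197^94 mod 383 = 339, then multiply by 197 repeatedly:
  197^94=339  197^95=141  197^96=201  197^97=148  197^98=48
  197^99=264  197^100=303  197^101=326  197^102=261  197^103=95
  197^104=331  197^105=97  197^106=342
Found 342 at exponent 106.

106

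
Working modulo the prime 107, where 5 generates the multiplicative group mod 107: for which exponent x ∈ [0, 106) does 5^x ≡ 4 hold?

88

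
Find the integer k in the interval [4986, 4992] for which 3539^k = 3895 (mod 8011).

Compute 3539^4986 mod 8011 = 5134, then multiply by 3539 repeatedly:
  3539^4986=5134  3539^4987=278  3539^4988=6500  3539^4989=3919  3539^4990=2300
  3539^4991=524  3539^4992=3895
Found 3895 at exponent 4992.

4992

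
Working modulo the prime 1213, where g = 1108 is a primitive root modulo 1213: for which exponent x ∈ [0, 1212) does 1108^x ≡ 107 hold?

Baby-step giant-step with m = ceil(sqrt(1212)) = 35.
Baby table (1108^j mod 1213 for j=0..34):
  0:1  1:1108  2:108  3:790  4:747  5:410  6:618  7:612
  8:29  9:594  10:706  11:1076  12:1042  13:973  14:940  15:766
  16:841  17:244  18:1066  19:879  20:1106  21:318  22:574  23:380
  24:129  25:1011  26:589  27:18  28:536  29:731  30:877  31:103
  32:102  33:207  34:99
Giant step factor: 1108^(-35) ≡ 890 (mod 1213).
Scan 107·890^i mod 1213 for i = 0, 1, …:
  i=0: 107   i=1: 616   i=2: 1177   i=3: 711
  i=4: 817   i=5: 543   i=6: 496   i=7: 1121
  i=8: 604   i=9: 201     …   i=16: 394
  i=17: 103
Match at i=17, j=31: x = 17·35 + 31 = 626.

626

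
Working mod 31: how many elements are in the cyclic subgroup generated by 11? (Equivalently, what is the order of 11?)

30

The order of 11 must divide p − 1 = 30 = 2 · 3 · 5.
Divisors: 1, 2, 3, 5, 6, 10, 15, 30.
Check each in increasing order: 11^1 ≡ 11;  11^2 ≡ 28;  11^3 ≡ 29;  11^5 ≡ 6;  11^6 ≡ 4;  11^10 ≡ 5;  11^15 ≡ 30;  11^30 ≡ 1.
Smallest exponent giving 1 is 30.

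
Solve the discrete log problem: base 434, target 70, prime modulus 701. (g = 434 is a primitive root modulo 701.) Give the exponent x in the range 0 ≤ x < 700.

Baby-step giant-step with m = ceil(sqrt(700)) = 27.
Baby table (434^j mod 701 for j=0..26):
  0:1  1:434  2:488  3:90  4:505  5:458  6:389  7:586
  8:562  9:661  10:165  11:108  12:606  13:129  14:607  15:563
  16:394  17:653  18:198  19:410  20:587  21:295  22:448  23:255
  24:613  25:363  26:518
Giant step factor: 434^(-27) ≡ 540 (mod 701).
Scan 70·540^i mod 701 for i = 0, 1, …:
  i=0: 70   i=1: 647   i=2: 282   i=3: 163
  i=4: 395   i=5: 196   i=6: 690   i=7: 369
  i=8: 176   i=9: 405     …   i=17: 117
  i=18: 90
Match at i=18, j=3: x = 18·27 + 3 = 489.

489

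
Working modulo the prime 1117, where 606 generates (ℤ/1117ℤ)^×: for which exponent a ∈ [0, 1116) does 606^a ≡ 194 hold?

Baby-step giant-step with m = ceil(sqrt(1116)) = 34.
Baby table (606^j mod 1117 for j=0..33):
  0:1  1:606  2:860  3:638  4:146  5:233  6:456  7:437
  8:93  9:508  10:673  11:133  12:174  13:446  14:1079  15:429
  16:830  17:330  18:37  19:82  20:544  21:149  22:934  23:802
  24:117  25:531  26:90  27:924  28:327  29:453  30:853  31:864
  32:828  33:235
Giant step factor: 606^(-34) ≡ 819 (mod 1117).
Scan 194·819^i mod 1117 for i = 0, 1, …:
  i=0: 194   i=1: 272   i=2: 485   i=3: 680
  i=4: 654   i=5: 583   i=6: 518   i=7: 899
  i=8: 178   i=9: 572     …   i=18: 558
  i=19: 149
Match at i=19, j=21: a = 19·34 + 21 = 667.

667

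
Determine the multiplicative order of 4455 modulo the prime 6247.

6246

The order of 4455 must divide p − 1 = 6246 = 2 · 3^2 · 347.
Divisors: 1, 2, 3, 6, 9, 18, 347, 694, 1041, 2082, 3123, 6246.
Check each in increasing order: 4455^1 ≡ 4455;  4455^2 ≡ 306;  4455^3 ≡ 1384;  4455^6 ≡ 3874;  4455^9 ≡ 1690;  4455^18 ≡ 1221;  4455^347 ≡ 4213;  4455^694 ≡ 1642;  4455^1041 ≡ 2317;  4455^2082 ≡ 2316;  4455^3123 ≡ 6246;  4455^6246 ≡ 1.
Smallest exponent giving 1 is 6246.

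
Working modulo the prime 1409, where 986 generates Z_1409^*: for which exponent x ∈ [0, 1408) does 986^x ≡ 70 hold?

868

Baby-step giant-step with m = ceil(sqrt(1408)) = 38.
Baby table (986^j mod 1409 for j=0..37):
  0:1  1:986  2:1395  3:286  4:196  5:223  6:74  7:1105
  8:373  9:29  10:414  11:1003  12:1249  13:48  14:831  15:737
  16:1047  17:954  18:841  19:734  20:907  21:996  22:1392  23:146
  24:238  25:774  26:895  27:436  28:151  29:941  30:704  31:916
  32:7  33:1266  34:1311  35:593  36:1372  37:152
Giant step factor: 986^(-38) ≡ 1341 (mod 1409).
Scan 70·1341^i mod 1409 for i = 0, 1, …:
  i=0: 70   i=1: 876   i=2: 1019   i=3: 1158
  i=4: 160   i=5: 392   i=6: 115   i=7: 634
  i=8: 567   i=9: 896     …   i=21: 808
  i=22: 7
Match at i=22, j=32: x = 22·38 + 32 = 868.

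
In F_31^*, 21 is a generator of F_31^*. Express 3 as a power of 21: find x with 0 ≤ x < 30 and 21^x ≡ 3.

29

Successive powers of 21 modulo 31:
  21^0=1  21^1=21  21^2=7  21^3=23  21^4=18  21^5=6
  21^6=2  21^7=11  21^8=14  21^9=15  21^10=5  21^11=12
  21^12=4  21^13=22  21^14=28  21^15=30  21^16=10  21^17=24
  21^18=8  21^19=13  21^20=25  21^21=29  21^22=20  21^23=17
  21^24=16  21^25=26  21^26=19  21^27=27  21^28=9  21^29=3
So 21^29 ≡ 3 (mod 31), giving x = 29.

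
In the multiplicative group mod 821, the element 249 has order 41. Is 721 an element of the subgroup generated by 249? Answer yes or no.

721 ∈ ⟨249⟩ iff 721^41 ≡ 1 (mod 821), since |⟨249⟩| = 41.
721^41 mod 821 = 138.
Since 138 ≠ 1, 721 does not lie in the subgroup.

no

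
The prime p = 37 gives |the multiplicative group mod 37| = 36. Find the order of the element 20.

The order of 20 must divide p − 1 = 36 = 2^2 · 3^2.
Divisors: 1, 2, 3, 4, 6, 9, 12, 18, 36.
Check each in increasing order: 20^1 ≡ 20;  20^2 ≡ 30;  20^3 ≡ 8;  20^4 ≡ 12;  20^6 ≡ 27;  20^9 ≡ 31;  20^12 ≡ 26;  20^18 ≡ 36;  20^36 ≡ 1.
Smallest exponent giving 1 is 36.

36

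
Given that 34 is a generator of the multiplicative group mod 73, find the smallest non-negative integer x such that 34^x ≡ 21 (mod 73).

Baby-step giant-step with m = ceil(sqrt(72)) = 9.
Baby table (34^j mod 73 for j=0..8):
  0:1  1:34  2:61  3:30  4:71  5:5  6:24  7:13
  8:4
Giant step factor: 34^(-9) ≡ 51 (mod 73).
Scan 21·51^i mod 73 for i = 0, 1, …:
  i=0: 21   i=1: 49   i=2: 17   i=3: 64
  i=4: 52   i=5: 24
Match at i=5, j=6: x = 5·9 + 6 = 51.

51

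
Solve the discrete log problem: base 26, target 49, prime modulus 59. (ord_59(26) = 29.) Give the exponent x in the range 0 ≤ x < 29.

Successive powers of 26 modulo 59:
  26^0=1  26^1=26  26^2=27  26^3=53  26^4=21  26^5=15
  26^6=36  26^7=51  26^8=28  26^9=20  26^10=48  26^11=9
  26^12=57  26^13=7  26^14=5  26^15=12  26^16=17  26^17=29
  26^18=46  26^19=16  26^20=3  26^21=19  26^22=22  26^23=41
  26^24=4  26^25=45  26^26=49
So 26^26 ≡ 49 (mod 59), giving x = 26.

26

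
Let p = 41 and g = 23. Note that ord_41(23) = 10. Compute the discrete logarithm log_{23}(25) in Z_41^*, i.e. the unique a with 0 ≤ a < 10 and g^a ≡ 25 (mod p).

Successive powers of 23 modulo 41:
  23^0=1  23^1=23  23^2=37  23^3=31  23^4=16  23^5=40
  23^6=18  23^7=4  23^8=10  23^9=25
So 23^9 ≡ 25 (mod 41), giving a = 9.

9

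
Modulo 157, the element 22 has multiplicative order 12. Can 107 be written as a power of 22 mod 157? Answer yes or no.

⟨22⟩ has order 12; its elements mod 157 are {1, 12, 13, 22, 28, 50, 107, 129, 135, 144, 145, 156}.
107 is in this set.

yes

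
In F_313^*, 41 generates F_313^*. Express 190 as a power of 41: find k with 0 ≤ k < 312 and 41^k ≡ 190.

5

Successive powers of 41 modulo 313:
  41^0=1  41^1=41  41^2=116  41^3=61  41^4=310  41^5=190
So 41^5 ≡ 190 (mod 313), giving k = 5.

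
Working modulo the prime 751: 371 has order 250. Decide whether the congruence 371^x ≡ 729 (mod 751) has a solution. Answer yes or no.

729 ∈ ⟨371⟩ iff 729^250 ≡ 1 (mod 751), since |⟨371⟩| = 250.
729^250 mod 751 = 1.
Since 1 = 1, 729 lies in the subgroup.

yes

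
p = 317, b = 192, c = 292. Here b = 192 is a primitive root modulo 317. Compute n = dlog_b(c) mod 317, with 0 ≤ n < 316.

Baby-step giant-step with m = ceil(sqrt(316)) = 18.
Baby table (192^j mod 317 for j=0..17):
  0:1  1:192  2:92  3:229  4:222  5:146  6:136  7:118
  8:149  9:78  10:77  11:202  12:110  13:198  14:293  15:147
  16:11  17:210
Giant step factor: 192^(-18) ≡ 26 (mod 317).
Scan 292·26^i mod 317 for i = 0, 1, …:
  i=0: 292   i=1: 301   i=2: 218   i=3: 279
  i=4: 280   i=5: 306   i=6: 31   i=7: 172
  i=8: 34   i=9: 250     …   i=13: 53
  i=14: 110
Match at i=14, j=12: n = 14·18 + 12 = 264.

264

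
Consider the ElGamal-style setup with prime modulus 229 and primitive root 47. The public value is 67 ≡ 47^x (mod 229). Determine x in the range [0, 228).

Baby-step giant-step with m = ceil(sqrt(228)) = 16.
Baby table (47^j mod 229 for j=0..15):
  0:1  1:47  2:148  3:86  4:149  5:133  6:68  7:219
  8:217  9:123  10:56  11:113  12:44  13:7  14:100  15:120
Giant step factor: 47^(-16) ≡ 132 (mod 229).
Scan 67·132^i mod 229 for i = 0, 1, …:
  i=0: 67   i=1: 142   i=2: 195   i=3: 92
  i=4: 7
Match at i=4, j=13: x = 4·16 + 13 = 77.

77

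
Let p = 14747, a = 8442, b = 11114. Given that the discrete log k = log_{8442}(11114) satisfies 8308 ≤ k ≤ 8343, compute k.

8334

Compute 8442^8308 mod 14747 = 13605, then multiply by 8442 repeatedly:
  8442^8308=13605  8442^8309=3774  8442^8310=6588  8442^8311=4959  8442^8312=11892
  8442^8313=9435  8442^8314=1723  8442^8315=5024  8442^8316=236  8442^8317=1467
  8442^8318=11681  8442^8319=12560  8442^8320=590  8442^8321=11041  8442^8322=7082
  8442^8323=1906  8442^8324=1475  8442^8325=5482  8442^8326=2958  8442^8327=4765
  8442^8328=11061  8442^8329=13705  8442^8330=7395  8442^8331=4539  8442^8332=5532
  8442^8333=12142  8442^8334=11114
Found 11114 at exponent 8334.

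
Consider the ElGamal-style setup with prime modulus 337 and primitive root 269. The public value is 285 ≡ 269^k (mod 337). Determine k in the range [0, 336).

120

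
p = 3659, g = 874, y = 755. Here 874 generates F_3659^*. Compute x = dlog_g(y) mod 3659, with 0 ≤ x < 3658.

Baby-step giant-step with m = ceil(sqrt(3658)) = 61.
Baby table (874^j mod 3659 for j=0..60):
  0:1  1:874  2:2804  3:2825  4:2884  5:3224  6:346  7:2366
  8:549  9:497  10:2616  11:3168  12:2628  13:2679  14:3345  15:3648
  16:1363  17:2087  18:1856  19:1207  20:1126  21:3512  22:3246  23:1279
  24:1851  25:496  26:1742  27:364  28:3462  29:3454  30:121  31:3302
  32:2656  33:1538  34:1359  35:2250  36:1617  37:884  38:567  39:1593
  40:1862  41:2792  42:3314  43:2167  44:2255  45:2328  46:268  47:56
  48:1377  49:3346  50:863  51:508  52:1253  53:1081  54:772  55:1472
  56:2219  57:136  58:1776  59:808  60:5
Giant step factor: 874^(-61) ≡ 1935 (mod 3659).
Scan 755·1935^i mod 3659 for i = 0, 1, …:
  i=0: 755   i=1: 984   i=2: 1360   i=3: 779
  i=4: 3516   i=5: 1379   i=6: 954   i=7: 1854
  i=8: 1670   i=9: 553     …   i=25: 3555
  i=26: 5
Match at i=26, j=60: x = 26·61 + 60 = 1646.

1646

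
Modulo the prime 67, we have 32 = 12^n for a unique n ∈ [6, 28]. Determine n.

13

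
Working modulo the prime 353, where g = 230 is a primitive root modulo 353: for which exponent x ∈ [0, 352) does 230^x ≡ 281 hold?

130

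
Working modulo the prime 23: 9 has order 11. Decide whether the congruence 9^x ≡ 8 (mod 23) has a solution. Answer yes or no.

8 ∈ ⟨9⟩ iff 8^11 ≡ 1 (mod 23), since |⟨9⟩| = 11.
8^11 mod 23 = 1.
Since 1 = 1, 8 lies in the subgroup.

yes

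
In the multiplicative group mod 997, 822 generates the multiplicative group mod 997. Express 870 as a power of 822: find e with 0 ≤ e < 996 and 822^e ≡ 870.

323

Baby-step giant-step with m = ceil(sqrt(996)) = 32.
Baby table (822^j mod 997 for j=0..31):
  0:1  1:822  2:715  3:497  4:761  5:423  6:750  7:354
  8:861  9:869  10:466  11:204  12:192  13:298  14:691  15:709
  16:550  17:459  18:432  19:172  20:807  21:349  22:739  23:285
  24:972  25:387  26:71  27:536  28:915  29:392  30:193  31:123
Giant step factor: 822^(-32) ≡ 958 (mod 997).
Scan 870·958^i mod 997 for i = 0, 1, …:
  i=0: 870   i=1: 965   i=2: 251   i=3: 181
  i=4: 917   i=5: 129   i=6: 951   i=7: 797
  i=8: 821   i=9: 882   i=10: 497
Match at i=10, j=3: e = 10·32 + 3 = 323.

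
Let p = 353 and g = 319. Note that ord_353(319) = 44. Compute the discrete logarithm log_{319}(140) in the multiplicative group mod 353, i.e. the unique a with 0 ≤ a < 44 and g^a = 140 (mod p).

36

Baby-step giant-step with m = ceil(sqrt(44)) = 7.
Baby table (319^j mod 353 for j=0..6):
  0:1  1:319  2:97  3:232  4:231  5:265  6:168
Giant step factor: 319^(-7) ≡ 182 (mod 353).
Scan 140·182^i mod 353 for i = 0, 1, …:
  i=0: 140   i=1: 64   i=2: 352   i=3: 171
  i=4: 58   i=5: 319
Match at i=5, j=1: a = 5·7 + 1 = 36.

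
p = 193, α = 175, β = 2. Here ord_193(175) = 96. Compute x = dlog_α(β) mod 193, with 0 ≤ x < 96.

Baby-step giant-step with m = ceil(sqrt(96)) = 10.
Baby table (175^j mod 193 for j=0..9):
  0:1  1:175  2:131  3:151  4:177  5:95  6:27  7:93
  8:63  9:24
Giant step factor: 175^(-10) ≡ 172 (mod 193).
Scan 2·172^i mod 193 for i = 0, 1, …:
  i=0: 2   i=1: 151
Match at i=1, j=3: x = 1·10 + 3 = 13.

13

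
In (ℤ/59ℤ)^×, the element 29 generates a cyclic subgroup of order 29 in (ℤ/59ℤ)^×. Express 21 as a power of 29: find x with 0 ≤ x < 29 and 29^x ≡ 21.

19

Successive powers of 29 modulo 59:
  29^0=1  29^1=29  29^2=15  29^3=22  29^4=48  29^5=35
  29^6=12  29^7=53  29^8=3  29^9=28  29^10=45  29^11=7
  29^12=26  29^13=46  29^14=36  29^15=41  29^16=9  29^17=25
  29^18=17  29^19=21
So 29^19 ≡ 21 (mod 59), giving x = 19.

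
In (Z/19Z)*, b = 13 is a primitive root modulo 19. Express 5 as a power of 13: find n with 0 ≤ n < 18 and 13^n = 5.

14

Successive powers of 13 modulo 19:
  13^0=1  13^1=13  13^2=17  13^3=12  13^4=4  13^5=14
  13^6=11  13^7=10  13^8=16  13^9=18  13^10=6  13^11=2
  13^12=7  13^13=15  13^14=5
So 13^14 ≡ 5 (mod 19), giving n = 14.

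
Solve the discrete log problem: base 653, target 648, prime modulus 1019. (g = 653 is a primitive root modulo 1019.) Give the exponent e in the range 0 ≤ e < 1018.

715

Baby-step giant-step with m = ceil(sqrt(1018)) = 32.
Baby table (653^j mod 1019 for j=0..31):
  0:1  1:653  2:467  3:270  4:23  5:753  6:551  7:96
  8:529  9:1015  10:445  11:170  12:958  13:927  14:45  15:853
  16:635  17:941  18:16  19:258  20:339  21:244  22:368  23:839
  24:664  25:517  26:312  27:955  28:1006  29:682  30:43  31:566
Giant step factor: 653^(-32) ≡ 426 (mod 1019).
Scan 648·426^i mod 1019 for i = 0, 1, …:
  i=0: 648   i=1: 918   i=2: 791   i=3: 696
  i=4: 986   i=5: 208   i=6: 974   i=7: 191
  i=8: 865   i=9: 631     …   i=21: 120
  i=22: 170
Match at i=22, j=11: e = 22·32 + 11 = 715.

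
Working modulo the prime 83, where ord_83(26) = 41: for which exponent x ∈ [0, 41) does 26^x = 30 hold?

Baby-step giant-step with m = ceil(sqrt(41)) = 7.
Baby table (26^j mod 83 for j=0..6):
  0:1  1:26  2:12  3:63  4:61  5:9  6:68
Giant step factor: 26^(-7) ≡ 10 (mod 83).
Scan 30·10^i mod 83 for i = 0, 1, …:
  i=0: 30   i=1: 51   i=2: 12
Match at i=2, j=2: x = 2·7 + 2 = 16.

16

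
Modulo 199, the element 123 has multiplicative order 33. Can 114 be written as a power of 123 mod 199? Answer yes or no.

yes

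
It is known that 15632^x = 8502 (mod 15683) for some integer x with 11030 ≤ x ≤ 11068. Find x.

11045

Compute 15632^11030 mod 15683 = 10445, then multiply by 15632 repeatedly:
  15632^11030=10445  15632^11031=527  15632^11032=4489  15632^11033=6306  15632^11034=7737
  15632^11035=13171  15632^11036=2648  15632^11037=6099  15632^11038=2611  15632^11039=7986
  15632^11040=472  15632^11041=7294  15632^11042=4398  15632^11043=10947  15632^11044=6291
  15632^11045=8502
Found 8502 at exponent 11045.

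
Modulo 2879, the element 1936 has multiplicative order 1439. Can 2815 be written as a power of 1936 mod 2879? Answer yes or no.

no

2815 ∈ ⟨1936⟩ iff 2815^1439 ≡ 1 (mod 2879), since |⟨1936⟩| = 1439.
2815^1439 mod 2879 = 2878.
Since 2878 ≠ 1, 2815 does not lie in the subgroup.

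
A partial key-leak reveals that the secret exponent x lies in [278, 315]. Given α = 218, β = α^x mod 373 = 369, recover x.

Compute 218^278 mod 373 = 198, then multiply by 218 repeatedly:
  218^278=198  218^279=269  218^280=81  218^281=127  218^282=84
  218^283=35  218^284=170  218^285=133  218^286=273  218^287=207
  218^288=366  218^289=339  218^290=48  218^291=20  218^292=257
  218^293=76  218^294=156  218^295=65  218^296=369
Found 369 at exponent 296.

296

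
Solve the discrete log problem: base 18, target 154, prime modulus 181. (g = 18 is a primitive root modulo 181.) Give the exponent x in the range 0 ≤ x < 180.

Baby-step giant-step with m = ceil(sqrt(180)) = 14.
Baby table (18^j mod 181 for j=0..13):
  0:1  1:18  2:143  3:40  4:177  5:109  6:152  7:21
  8:16  9:107  10:116  11:97  12:117  13:115
Giant step factor: 18^(-14) ≡ 55 (mod 181).
Scan 154·55^i mod 181 for i = 0, 1, …:
  i=0: 154   i=1: 144   i=2: 137   i=3: 114
  i=4: 116
Match at i=4, j=10: x = 4·14 + 10 = 66.

66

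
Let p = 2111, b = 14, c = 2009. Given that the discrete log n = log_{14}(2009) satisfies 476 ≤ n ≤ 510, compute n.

482

Compute 14^476 mod 2111 = 274, then multiply by 14 repeatedly:
  14^476=274  14^477=1725  14^478=929  14^479=340  14^480=538
  14^481=1199  14^482=2009
Found 2009 at exponent 482.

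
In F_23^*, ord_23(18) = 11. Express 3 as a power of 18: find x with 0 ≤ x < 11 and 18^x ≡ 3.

5

Successive powers of 18 modulo 23:
  18^0=1  18^1=18  18^2=2  18^3=13  18^4=4  18^5=3
So 18^5 ≡ 3 (mod 23), giving x = 5.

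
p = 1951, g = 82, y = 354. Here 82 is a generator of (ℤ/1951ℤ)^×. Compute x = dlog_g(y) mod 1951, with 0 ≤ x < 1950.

1298

Baby-step giant-step with m = ceil(sqrt(1950)) = 45.
Baby table (82^j mod 1951 for j=0..44):
  0:1  1:82  2:871  3:1186  4:1653  5:927  6:1876  7:1654
  8:1009  9:796  10:889  11:711  12:1723  13:814  14:414  15:781
  16:1610  17:1303  18:1492  19:1382  20:166  21:1906  22:212  23:1776
  24:1258  25:1704  26:1207  27:1424  28:1659  29:1419  30:1249  31:966
  32:1172  33:505  34:439  35:880  36:1924  37:1688  38:1846  39:1145
  40:242  41:334  42:74  43:215  44:71
Giant step factor: 82^(-45) ≡ 944 (mod 1951).
Scan 354·944^i mod 1951 for i = 0, 1, …:
  i=0: 354   i=1: 555   i=2: 1052   i=3: 29
  i=4: 62   i=5: 1949   i=6: 63   i=7: 942
  i=8: 1543   i=9: 1146     …   i=27: 1304
  i=28: 1846
Match at i=28, j=38: x = 28·45 + 38 = 1298.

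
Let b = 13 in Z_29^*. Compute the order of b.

14

The order of 13 must divide p − 1 = 28 = 2^2 · 7.
Divisors: 1, 2, 4, 7, 14, 28.
Check each in increasing order: 13^1 ≡ 13;  13^2 ≡ 24;  13^4 ≡ 25;  13^7 ≡ 28;  13^14 ≡ 1.
Smallest exponent giving 1 is 14.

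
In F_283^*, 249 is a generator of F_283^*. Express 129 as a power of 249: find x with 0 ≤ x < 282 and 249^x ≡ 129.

206

Baby-step giant-step with m = ceil(sqrt(282)) = 17.
Baby table (249^j mod 283 for j=0..16):
  0:1  1:249  2:24  3:33  4:10  5:226  6:240  7:47
  8:100  9:279  10:136  11:187  12:151  13:243  14:228  15:172
  16:95
Giant step factor: 249^(-17) ≡ 104 (mod 283).
Scan 129·104^i mod 283 for i = 0, 1, …:
  i=0: 129   i=1: 115   i=2: 74   i=3: 55
  i=4: 60   i=5: 14   i=6: 41   i=7: 19
  i=8: 278   i=9: 46   i=10: 256   i=11: 22
  i=12: 24
Match at i=12, j=2: x = 12·17 + 2 = 206.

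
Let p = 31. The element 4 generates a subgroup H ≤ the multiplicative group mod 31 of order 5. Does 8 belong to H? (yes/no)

⟨4⟩ has order 5; its elements mod 31 are {1, 2, 4, 8, 16}.
8 is in this set.

yes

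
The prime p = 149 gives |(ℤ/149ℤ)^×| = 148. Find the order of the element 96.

The order of 96 must divide p − 1 = 148 = 2^2 · 37.
Divisors: 1, 2, 4, 37, 74, 148.
Check each in increasing order: 96^1 ≡ 96;  96^2 ≡ 127;  96^4 ≡ 37;  96^37 ≡ 1.
Smallest exponent giving 1 is 37.

37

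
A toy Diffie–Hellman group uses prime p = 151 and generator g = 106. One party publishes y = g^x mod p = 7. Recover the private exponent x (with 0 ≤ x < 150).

133

Baby-step giant-step with m = ceil(sqrt(150)) = 13.
Baby table (106^j mod 151 for j=0..12):
  0:1  1:106  2:62  3:79  4:69  5:66  6:50  7:15
  8:80  9:24  10:128  11:129  12:84
Giant step factor: 106^(-13) ≡ 30 (mod 151).
Scan 7·30^i mod 151 for i = 0, 1, …:
  i=0: 7   i=1: 59   i=2: 109   i=3: 99
  i=4: 101   i=5: 10   i=6: 149   i=7: 91
  i=8: 12   i=9: 58   i=10: 79
Match at i=10, j=3: x = 10·13 + 3 = 133.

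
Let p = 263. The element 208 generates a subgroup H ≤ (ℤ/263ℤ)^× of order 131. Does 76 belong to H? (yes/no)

no

76 ∈ ⟨208⟩ iff 76^131 ≡ 1 (mod 263), since |⟨208⟩| = 131.
76^131 mod 263 = 262.
Since 262 ≠ 1, 76 does not lie in the subgroup.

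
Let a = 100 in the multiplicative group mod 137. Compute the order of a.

4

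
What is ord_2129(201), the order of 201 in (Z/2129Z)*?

1064

The order of 201 must divide p − 1 = 2128 = 2^4 · 7 · 19.
Divisors: 1, 2, 4, 7, 8, 14, 16, 19, 28, 38, 56, 76, 112, 133, 152, 266, 304, 532, 1064, 2128.
Check each in increasing order: 201^1 ≡ 201;  201^2 ≡ 2079;  201^4 ≡ 371;  201^7 ≡ 1458;  201^8 ≡ 1385;  201^14 ≡ 1022;  201^16 ≡ 2125;  201^19 ≡ 1878;  201^28 ≡ 1274;  201^38 ≡ 1260;  201^56 ≡ 778;  201^76 ≡ 1495;  201^112 ≡ 648;  201^133 ≡ 1749;  201^152 ≡ 1704;  201^266 ≡ 1757;  201^304 ≡ 1789;  201^532 ≡ 2128;  201^1064 ≡ 1.
Smallest exponent giving 1 is 1064.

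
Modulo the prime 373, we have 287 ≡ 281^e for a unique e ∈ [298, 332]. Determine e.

Compute 281^298 mod 373 = 364, then multiply by 281 repeatedly:
  281^298=364  281^299=82  281^300=289  281^301=268  281^302=335
  281^303=139  281^304=267  281^305=54  281^306=254  281^307=131
  281^308=257  281^309=228  281^310=285  281^311=263  281^312=49
  281^313=341  281^314=333  281^315=323  281^316=124  281^317=155
  281^318=287
Found 287 at exponent 318.

318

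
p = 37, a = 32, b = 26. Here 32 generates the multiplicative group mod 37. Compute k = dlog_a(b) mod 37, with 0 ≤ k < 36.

24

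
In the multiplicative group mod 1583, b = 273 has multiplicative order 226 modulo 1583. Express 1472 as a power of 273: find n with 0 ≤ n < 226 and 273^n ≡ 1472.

Successive powers of 273 modulo 1583:
  273^0=1  273^1=273  273^2=128  273^3=118  273^4=554  273^5=857
  273^6=1260  273^7=469  273^8=1397  273^9=1461  273^10=1520  273^11=214
  273^12=1434  273^13=481  273^14=1507  273^15=1414  273^16=1353  273^17=530
  273^18=637  273^19=1354  273^20=803  273^21=765  273^22=1472
So 273^22 ≡ 1472 (mod 1583), giving n = 22.

22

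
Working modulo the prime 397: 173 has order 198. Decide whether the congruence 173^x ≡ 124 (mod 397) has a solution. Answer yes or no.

yes

124 ∈ ⟨173⟩ iff 124^198 ≡ 1 (mod 397), since |⟨173⟩| = 198.
124^198 mod 397 = 1.
Since 1 = 1, 124 lies in the subgroup.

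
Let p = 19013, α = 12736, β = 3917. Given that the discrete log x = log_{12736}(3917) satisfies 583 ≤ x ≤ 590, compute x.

590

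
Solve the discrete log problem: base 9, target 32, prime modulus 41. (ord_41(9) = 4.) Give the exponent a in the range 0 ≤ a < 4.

3

Successive powers of 9 modulo 41:
  9^0=1  9^1=9  9^2=40  9^3=32
So 9^3 ≡ 32 (mod 41), giving a = 3.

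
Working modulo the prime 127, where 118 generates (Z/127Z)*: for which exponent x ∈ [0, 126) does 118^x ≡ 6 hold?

5

Successive powers of 118 modulo 127:
  118^0=1  118^1=118  118^2=81  118^3=33  118^4=84  118^5=6
So 118^5 ≡ 6 (mod 127), giving x = 5.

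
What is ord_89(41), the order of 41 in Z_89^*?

88

The order of 41 must divide p − 1 = 88 = 2^3 · 11.
Divisors: 1, 2, 4, 8, 11, 22, 44, 88.
Check each in increasing order: 41^1 ≡ 41;  41^2 ≡ 79;  41^4 ≡ 11;  41^8 ≡ 32;  41^11 ≡ 52;  41^22 ≡ 34;  41^44 ≡ 88;  41^88 ≡ 1.
Smallest exponent giving 1 is 88.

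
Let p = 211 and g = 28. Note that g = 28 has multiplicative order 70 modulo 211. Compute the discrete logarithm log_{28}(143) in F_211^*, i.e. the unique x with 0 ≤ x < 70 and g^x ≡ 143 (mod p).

Successive powers of 28 modulo 211:
  28^0=1  28^1=28  28^2=151  28^3=8  28^4=13  28^5=153
  28^6=64  28^7=104  28^8=169  28^9=90  28^10=199  28^11=86
  28^12=87  28^13=115  28^14=55  28^15=63  28^16=76  28^17=18
  28^18=82  28^19=186  28^20=144  28^21=23  28^22=11  28^23=97
  28^24=184  28^25=88  28^26=143
So 28^26 ≡ 143 (mod 211), giving x = 26.

26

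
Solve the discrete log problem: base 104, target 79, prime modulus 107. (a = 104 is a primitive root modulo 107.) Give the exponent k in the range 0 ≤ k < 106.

Baby-step giant-step with m = ceil(sqrt(106)) = 11.
Baby table (104^j mod 107 for j=0..10):
  0:1  1:104  2:9  3:80  4:81  5:78  6:87  7:60
  8:34  9:5  10:92
Giant step factor: 104^(-11) ≡ 88 (mod 107).
Scan 79·88^i mod 107 for i = 0, 1, …:
  i=0: 79   i=1: 104
Match at i=1, j=1: k = 1·11 + 1 = 12.

12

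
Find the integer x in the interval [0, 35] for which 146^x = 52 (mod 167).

Compute 146^0 mod 167 = 1, then multiply by 146 repeatedly:
  146^0=1  146^1=146  146^2=107  146^3=91  146^4=93
  146^5=51  146^6=98  146^7=113  146^8=132  146^9=67
  146^10=96  146^11=155  146^12=85  146^13=52
Found 52 at exponent 13.

13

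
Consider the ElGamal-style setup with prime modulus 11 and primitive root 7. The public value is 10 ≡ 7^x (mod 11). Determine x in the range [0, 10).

Successive powers of 7 modulo 11:
  7^0=1  7^1=7  7^2=5  7^3=2  7^4=3  7^5=10
So 7^5 ≡ 10 (mod 11), giving x = 5.

5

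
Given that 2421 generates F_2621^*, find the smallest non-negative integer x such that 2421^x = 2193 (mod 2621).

1646

Baby-step giant-step with m = ceil(sqrt(2620)) = 52.
Baby table (2421^j mod 2621 for j=0..51):
  0:1  1:2421  2:685  3:1913  4:66  5:2526  6:653  7:450
  8:1735  9:1593  10:1162  11:869  12:1807  13:298  14:683  15:2313
  16:1317  17:1321  18:521  19:640  20:429  21:693  22:313  23:304
  24:2104  25:1181  26:2311  27:1717  28:2572  29:1937  30:508  31:619
  32:2008  33:2034  34:2076  35:1539  36:1478  37:573  38:724  39:1976
  40:571  41:1124  42:606  43:1987  44:992  45:796  46:681  47:92
  48:2568  49:116  50:389  51:830
Giant step factor: 2421^(-52) ≡ 786 (mod 2621).
Scan 2193·786^i mod 2621 for i = 0, 1, …:
  i=0: 2193   i=1: 1701   i=2: 276   i=3: 2014
  i=4: 2541   i=5: 24   i=6: 517   i=7: 107
  i=8: 230   i=9: 2552     …   i=30: 943
  i=31: 2076
Match at i=31, j=34: x = 31·52 + 34 = 1646.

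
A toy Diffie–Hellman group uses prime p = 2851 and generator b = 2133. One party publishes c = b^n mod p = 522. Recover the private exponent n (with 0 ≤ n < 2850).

Baby-step giant-step with m = ceil(sqrt(2850)) = 54.
Baby table (2133^j mod 2851 for j=0..53):
  0:1  1:2133  2:2344  3:1949  4:459  5:1154  6:1069  7:2228
  8:2558  9:2251  10:299  11:1994  12:2361  13:1147  14:393  15:75
  16:319  17:1889  18:774  19:213  20:1020  21:347  22:1742  23:833
  24:616  25:2468  26:1298  27:313  28:495  29:965  30:2774  31:1117
  32:1976  33:1030  34:1720  35:2374  36:366  37:2355  38:2604  39:584
  40:2636  41:416  42:667  43:62  44:1100  45:2778  46:1096  47:2799
  48:273  49:705  50:1288  51:1791  52:2714  53:1432
Giant step factor: 2133^(-54) ≡ 1650 (mod 2851).
Scan 522·1650^i mod 2851 for i = 0, 1, …:
  i=0: 522   i=1: 298   i=2: 1328   i=3: 1632
  i=4: 1456   i=5: 1858   i=6: 875   i=7: 1144
  i=8: 238   i=9: 2113     …   i=31: 2451
  i=32: 1432
Match at i=32, j=53: n = 32·54 + 53 = 1781.

1781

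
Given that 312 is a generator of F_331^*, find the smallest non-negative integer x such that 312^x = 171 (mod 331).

Baby-step giant-step with m = ceil(sqrt(330)) = 19.
Baby table (312^j mod 331 for j=0..18):
  0:1  1:312  2:30  3:92  4:238  5:112  6:189  7:50
  8:43  9:176  10:297  11:315  12:304  13:182  14:183  15:164
  16:194  17:286  18:193
Giant step factor: 312^(-19) ≡ 140 (mod 331).
Scan 171·140^i mod 331 for i = 0, 1, …:
  i=0: 171   i=1: 108   i=2: 225   i=3: 55
  i=4: 87   i=5: 264   i=6: 219   i=7: 208
  i=8: 323   i=9: 204     …   i=13: 278
  i=14: 193
Match at i=14, j=18: x = 14·19 + 18 = 284.

284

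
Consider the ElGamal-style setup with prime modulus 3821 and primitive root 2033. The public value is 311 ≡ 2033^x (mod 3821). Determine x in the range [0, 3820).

Baby-step giant-step with m = ceil(sqrt(3820)) = 62.
Baby table (2033^j mod 3821 for j=0..61):
  0:1  1:2033  2:2588  3:3708  4:3352  5:1773  6:1306  7:3324
  8:2164  9:1441  10:2667  11:12  12:1470  13:488  14:2465  15:2014
  16:2171  17:388  18:1678  19:3042  20:2008  21:1436  22:144  23:2356
  24:2035  25:2833  26:1242  27:3126  28:835  29:1031  30:2115  31:1170
  32:1948  33:1728  34:1525  35:1494  36:3428  37:3441  38:3123  39:2378
  40:909  41:2454  42:2577  43:450  44:1631  45:3016  46:2644  47:2926
  48:3082  49:3087  50:1789  51:3266  52:2701  53:356  54:1579  55:467
  56:1803  57:1160  58:723  59:2595  60:2655  61:2363
Giant step factor: 2033^(-62) ≡ 1607 (mod 3821).
Scan 311·1607^i mod 3821 for i = 0, 1, …:
  i=0: 311   i=1: 3047   i=2: 1828   i=3: 3068
  i=4: 1186   i=5: 3044   i=6: 828   i=7: 888
  i=8: 1783   i=9: 3352
Match at i=9, j=4: x = 9·62 + 4 = 562.

562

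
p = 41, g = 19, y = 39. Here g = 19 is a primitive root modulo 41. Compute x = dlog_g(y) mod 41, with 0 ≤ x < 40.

Successive powers of 19 modulo 41:
  19^0=1  19^1=19  19^2=33  19^3=12  19^4=23  19^5=27
  19^6=21  19^7=30  19^8=37  19^9=6  19^10=32  19^11=34
  19^12=31  19^13=15  19^14=39
So 19^14 ≡ 39 (mod 41), giving x = 14.

14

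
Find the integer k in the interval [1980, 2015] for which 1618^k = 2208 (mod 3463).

Compute 1618^1980 mod 3463 = 2203, then multiply by 1618 repeatedly:
  1618^1980=2203  1618^1981=1027  1618^1982=2909  1618^1983=545  1618^1984=2208
Found 2208 at exponent 1984.

1984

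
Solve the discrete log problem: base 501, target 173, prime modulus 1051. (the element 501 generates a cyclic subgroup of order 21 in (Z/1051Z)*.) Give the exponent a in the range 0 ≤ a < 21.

Successive powers of 501 modulo 1051:
  501^0=1  501^1=501  501^2=863  501^3=402  501^4=661  501^5=96
  501^6=801  501^7=870  501^8=756  501^9=396  501^10=808  501^11=173
So 501^11 ≡ 173 (mod 1051), giving a = 11.

11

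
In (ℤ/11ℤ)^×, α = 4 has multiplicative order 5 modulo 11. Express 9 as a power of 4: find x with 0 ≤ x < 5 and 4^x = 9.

Successive powers of 4 modulo 11:
  4^0=1  4^1=4  4^2=5  4^3=9
So 4^3 ≡ 9 (mod 11), giving x = 3.

3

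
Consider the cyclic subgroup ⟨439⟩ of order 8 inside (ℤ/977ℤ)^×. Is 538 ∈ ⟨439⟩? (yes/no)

yes

⟨439⟩ has order 8; its elements mod 977 are {1, 227, 252, 439, 538, 725, 750, 976}.
538 is in this set.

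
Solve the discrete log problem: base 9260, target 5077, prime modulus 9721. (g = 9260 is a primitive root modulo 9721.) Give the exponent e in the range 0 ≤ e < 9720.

5519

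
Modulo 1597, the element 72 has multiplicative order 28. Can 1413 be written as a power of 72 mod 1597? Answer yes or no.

yes

1413 ∈ ⟨72⟩ iff 1413^28 ≡ 1 (mod 1597), since |⟨72⟩| = 28.
1413^28 mod 1597 = 1.
Since 1 = 1, 1413 lies in the subgroup.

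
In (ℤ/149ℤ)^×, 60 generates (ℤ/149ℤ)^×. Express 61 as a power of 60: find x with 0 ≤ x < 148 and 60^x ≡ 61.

14

Successive powers of 60 modulo 149:
  60^0=1  60^1=60  60^2=24  60^3=99  60^4=129  60^5=141
  60^6=116  60^7=106  60^8=102  60^9=11  60^10=64  60^11=115
  60^12=46  60^13=78  60^14=61
So 60^14 ≡ 61 (mod 149), giving x = 14.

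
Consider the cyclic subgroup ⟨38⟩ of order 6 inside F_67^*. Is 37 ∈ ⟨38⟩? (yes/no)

37 ∈ ⟨38⟩ iff 37^6 ≡ 1 (mod 67), since |⟨38⟩| = 6.
37^6 mod 67 = 1.
Since 1 = 1, 37 lies in the subgroup.

yes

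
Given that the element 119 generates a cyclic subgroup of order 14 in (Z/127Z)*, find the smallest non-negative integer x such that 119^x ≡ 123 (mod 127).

3

Successive powers of 119 modulo 127:
  119^0=1  119^1=119  119^2=64  119^3=123
So 119^3 ≡ 123 (mod 127), giving x = 3.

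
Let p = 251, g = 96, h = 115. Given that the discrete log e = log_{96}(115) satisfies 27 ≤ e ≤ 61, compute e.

44

Compute 96^27 mod 251 = 242, then multiply by 96 repeatedly:
  96^27=242  96^28=140  96^29=137  96^30=100  96^31=62
  96^32=179  96^33=116  96^34=92  96^35=47  96^36=245
  96^37=177  96^38=175  96^39=234  96^40=125  96^41=203
  96^42=161  96^43=145  96^44=115
Found 115 at exponent 44.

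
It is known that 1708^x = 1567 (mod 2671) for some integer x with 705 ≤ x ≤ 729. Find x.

Compute 1708^705 mod 2671 = 1644, then multiply by 1708 repeatedly:
  1708^705=1644  1708^706=731  1708^707=1191  1708^708=1597  1708^709=585
  1708^710=226  1708^711=1384  1708^712=37  1708^713=1763  1708^714=987
  1708^715=395  1708^716=1568  1708^717=1802  1708^718=824  1708^719=2446
  1708^720=324  1708^721=495  1708^722=1424  1708^723=1582  1708^724=1675
  1708^725=259  1708^726=1657  1708^727=1567
Found 1567 at exponent 727.

727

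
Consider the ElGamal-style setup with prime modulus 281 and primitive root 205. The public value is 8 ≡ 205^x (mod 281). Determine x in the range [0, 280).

Baby-step giant-step with m = ceil(sqrt(280)) = 17.
Baby table (205^j mod 281 for j=0..16):
  0:1  1:205  2:156  3:227  4:170  5:6  6:106  7:93
  8:238  9:177  10:36  11:74  12:277  13:23  14:219  15:216
  16:163
Giant step factor: 205^(-17) ≡ 199 (mod 281).
Scan 8·199^i mod 281 for i = 0, 1, …:
  i=0: 8   i=1: 187   i=2: 121   i=3: 194
  i=4: 109   i=5: 54   i=6: 68   i=7: 44
  i=8: 45   i=9: 244   i=10: 224   i=11: 178
  i=12: 16   i=13: 93
Match at i=13, j=7: x = 13·17 + 7 = 228.

228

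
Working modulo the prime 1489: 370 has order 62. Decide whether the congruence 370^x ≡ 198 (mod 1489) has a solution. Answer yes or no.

198 ∈ ⟨370⟩ iff 198^62 ≡ 1 (mod 1489), since |⟨370⟩| = 62.
198^62 mod 1489 = 1.
Since 1 = 1, 198 lies in the subgroup.

yes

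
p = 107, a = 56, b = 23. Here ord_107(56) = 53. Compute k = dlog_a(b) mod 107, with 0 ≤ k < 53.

Baby-step giant-step with m = ceil(sqrt(53)) = 8.
Baby table (56^j mod 107 for j=0..7):
  0:1  1:56  2:33  3:29  4:19  5:101  6:92  7:16
Giant step factor: 56^(-8) ≡ 99 (mod 107).
Scan 23·99^i mod 107 for i = 0, 1, …:
  i=0: 23   i=1: 30   i=2: 81   i=3: 101
Match at i=3, j=5: k = 3·8 + 5 = 29.

29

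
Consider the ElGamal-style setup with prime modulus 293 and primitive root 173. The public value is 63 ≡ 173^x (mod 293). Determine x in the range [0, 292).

109

Baby-step giant-step with m = ceil(sqrt(292)) = 18.
Baby table (173^j mod 293 for j=0..17):
  0:1  1:173  2:43  3:114  4:91  5:214  6:104  7:119
  8:77  9:136  10:88  11:281  12:268  13:70  14:97  15:80
  16:69  17:217
Giant step factor: 173^(-18) ≡ 198 (mod 293).
Scan 63·198^i mod 293 for i = 0, 1, …:
  i=0: 63   i=1: 168   i=2: 155   i=3: 218
  i=4: 93   i=5: 248   i=6: 173
Match at i=6, j=1: x = 6·18 + 1 = 109.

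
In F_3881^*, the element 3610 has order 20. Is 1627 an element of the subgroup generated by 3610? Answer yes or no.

⟨3610⟩ has order 20; its elements mod 3881 are {1, 197, 271, 298, 459, 491, 743, 947, 1107, 1160, 2721, 2774, 2934, 3138, 3390, 3422, 3583, 3610, 3684, 3880}.
1627 is not in this set.

no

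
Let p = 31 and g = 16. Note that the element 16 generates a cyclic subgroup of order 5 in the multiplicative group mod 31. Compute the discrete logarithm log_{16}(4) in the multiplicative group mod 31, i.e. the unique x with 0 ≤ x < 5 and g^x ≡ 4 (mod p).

3

Successive powers of 16 modulo 31:
  16^0=1  16^1=16  16^2=8  16^3=4
So 16^3 ≡ 4 (mod 31), giving x = 3.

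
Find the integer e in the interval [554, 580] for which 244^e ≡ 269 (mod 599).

558

Compute 244^554 mod 599 = 289, then multiply by 244 repeatedly:
  244^554=289  244^555=433  244^556=228  244^557=524  244^558=269
Found 269 at exponent 558.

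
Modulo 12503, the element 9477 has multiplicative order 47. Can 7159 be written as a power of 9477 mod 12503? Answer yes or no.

no

7159 ∈ ⟨9477⟩ iff 7159^47 ≡ 1 (mod 12503), since |⟨9477⟩| = 47.
7159^47 mod 12503 = 5868.
Since 5868 ≠ 1, 7159 does not lie in the subgroup.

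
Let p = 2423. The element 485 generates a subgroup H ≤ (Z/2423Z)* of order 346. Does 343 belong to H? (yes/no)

343 ∈ ⟨485⟩ iff 343^346 ≡ 1 (mod 2423), since |⟨485⟩| = 346.
343^346 mod 2423 = 1.
Since 1 = 1, 343 lies in the subgroup.

yes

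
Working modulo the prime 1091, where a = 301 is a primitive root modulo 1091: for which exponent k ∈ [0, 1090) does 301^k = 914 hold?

Baby-step giant-step with m = ceil(sqrt(1090)) = 34.
Baby table (301^j mod 1091 for j=0..33):
  0:1  1:301  2:48  3:265  4:122  5:719  6:401  7:691
  8:701  9:438  10:918  11:295  12:424  13:1068  14:714  15:1078
  16:451  17:467  18:919  19:596  20:472  21:242  22:836  23:706
  24:852  25:67  26:529  27:1034  28:299  29:537  30:169  31:683
  32:475  33:54
Giant step factor: 301^(-34) ≡ 344 (mod 1091).
Scan 914·344^i mod 1091 for i = 0, 1, …:
  i=0: 914   i=1: 208   i=2: 637   i=3: 928
  i=4: 660   i=5: 112   i=6: 343   i=7: 164
  i=8: 775   i=9: 396   i=10: 940   i=11: 424
Match at i=11, j=12: k = 11·34 + 12 = 386.

386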